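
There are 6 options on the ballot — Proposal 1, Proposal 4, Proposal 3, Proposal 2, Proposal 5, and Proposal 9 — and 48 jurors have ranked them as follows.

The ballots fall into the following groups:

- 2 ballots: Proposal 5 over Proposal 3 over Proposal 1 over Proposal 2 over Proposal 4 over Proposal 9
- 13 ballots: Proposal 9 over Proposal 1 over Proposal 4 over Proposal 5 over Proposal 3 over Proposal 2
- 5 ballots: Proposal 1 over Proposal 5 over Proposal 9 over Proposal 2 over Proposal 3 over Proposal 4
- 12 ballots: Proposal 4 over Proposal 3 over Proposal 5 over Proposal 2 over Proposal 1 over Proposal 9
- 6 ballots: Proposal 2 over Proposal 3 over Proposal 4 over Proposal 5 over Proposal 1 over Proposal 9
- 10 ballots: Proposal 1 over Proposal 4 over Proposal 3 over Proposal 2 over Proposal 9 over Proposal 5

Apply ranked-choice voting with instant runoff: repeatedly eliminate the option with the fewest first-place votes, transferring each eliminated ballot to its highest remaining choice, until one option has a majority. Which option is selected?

Round 1: Proposal 1 15, Proposal 9 13, Proposal 4 12, Proposal 2 6, Proposal 5 2, Proposal 3 0. Proposal 3 has the fewest and is eliminated.
Round 2: Proposal 1 15, Proposal 9 13, Proposal 4 12, Proposal 2 6, Proposal 5 2. Proposal 5 has the fewest and is eliminated.
Round 3: Proposal 1 17, Proposal 9 13, Proposal 4 12, Proposal 2 6. Proposal 2 has the fewest and is eliminated.
Round 4: Proposal 4 18, Proposal 1 17, Proposal 9 13. Proposal 9 has the fewest and is eliminated.
Round 5: Proposal 1 30, Proposal 4 18. Proposal 1 has a majority.

Proposal 1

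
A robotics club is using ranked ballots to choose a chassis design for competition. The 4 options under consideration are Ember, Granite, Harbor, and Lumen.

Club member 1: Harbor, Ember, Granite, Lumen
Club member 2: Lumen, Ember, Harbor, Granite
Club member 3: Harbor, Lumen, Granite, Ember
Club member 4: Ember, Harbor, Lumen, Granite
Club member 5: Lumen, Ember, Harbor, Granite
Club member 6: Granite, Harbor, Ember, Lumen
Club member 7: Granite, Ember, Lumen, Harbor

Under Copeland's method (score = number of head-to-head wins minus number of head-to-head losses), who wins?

Ember

Pairwise results:
  Ember vs Granite: Ember wins 4–3.
  Ember vs Harbor: Ember wins 4–3.
  Ember vs Lumen: Ember wins 4–3.
  Granite vs Harbor: Harbor wins 5–2.
  Granite vs Lumen: Lumen wins 4–3.
  Harbor vs Lumen: Harbor wins 4–3.
Copeland scores (wins − losses):
  Ember: 3 − 0 = 3
  Granite: 0 − 3 = -3
  Harbor: 2 − 1 = 1
  Lumen: 1 − 2 = -1
Ember has the best Copeland score.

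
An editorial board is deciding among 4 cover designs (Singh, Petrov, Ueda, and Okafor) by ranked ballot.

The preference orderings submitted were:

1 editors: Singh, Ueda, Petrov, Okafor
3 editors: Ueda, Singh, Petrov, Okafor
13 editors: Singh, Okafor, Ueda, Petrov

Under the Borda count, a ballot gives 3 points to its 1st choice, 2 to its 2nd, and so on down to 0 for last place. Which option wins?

Borda scores:
  Singh: 3 + 3·2 + 13·3 = 48
  Petrov: 1 + 3·1 + 13·0 = 4
  Ueda: 2 + 3·3 + 13·1 = 24
  Okafor: 0 + 3·0 + 13·2 = 26
Singh has the highest total.

Singh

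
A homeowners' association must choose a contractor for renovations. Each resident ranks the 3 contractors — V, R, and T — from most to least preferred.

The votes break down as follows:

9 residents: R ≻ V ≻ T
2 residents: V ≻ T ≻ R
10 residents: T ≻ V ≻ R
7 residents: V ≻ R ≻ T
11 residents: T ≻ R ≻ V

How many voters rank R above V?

20

Ballots ranking R above V: 9+11 = 20.
Ballots ranking V above R: 2+10+7 = 19.
So 20 of 39 voters prefer R to V.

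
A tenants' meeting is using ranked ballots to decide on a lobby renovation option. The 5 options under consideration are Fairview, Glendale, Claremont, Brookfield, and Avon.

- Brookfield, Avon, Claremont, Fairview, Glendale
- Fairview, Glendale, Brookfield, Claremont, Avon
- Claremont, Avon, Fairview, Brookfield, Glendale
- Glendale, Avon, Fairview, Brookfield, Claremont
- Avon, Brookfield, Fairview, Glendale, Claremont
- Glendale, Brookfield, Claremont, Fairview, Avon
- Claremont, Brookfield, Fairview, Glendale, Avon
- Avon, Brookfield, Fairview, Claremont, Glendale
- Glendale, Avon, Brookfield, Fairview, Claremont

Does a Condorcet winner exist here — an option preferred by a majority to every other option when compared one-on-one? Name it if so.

None — there is no Condorcet winner

Head-to-head results (9 voters total):
Fairview vs Glendale: Fairview wins 6–3.
Fairview vs Claremont: Fairview wins 5–4.
Fairview vs Brookfield: Brookfield wins 6–3.
Fairview vs Avon: Avon wins 6–3.
Glendale vs Claremont: Glendale wins 5–4.
Glendale vs Brookfield: Brookfield wins 5–4.
Glendale vs Avon: Glendale wins 5–4.
Claremont vs Brookfield: Brookfield wins 7–2.
Claremont vs Avon: Avon wins 5–4.
Brookfield vs Avon: Avon wins 5–4.
No candidate beats all others: Fairview beats Glendale beats Avon beats Fairview, a majority cycle.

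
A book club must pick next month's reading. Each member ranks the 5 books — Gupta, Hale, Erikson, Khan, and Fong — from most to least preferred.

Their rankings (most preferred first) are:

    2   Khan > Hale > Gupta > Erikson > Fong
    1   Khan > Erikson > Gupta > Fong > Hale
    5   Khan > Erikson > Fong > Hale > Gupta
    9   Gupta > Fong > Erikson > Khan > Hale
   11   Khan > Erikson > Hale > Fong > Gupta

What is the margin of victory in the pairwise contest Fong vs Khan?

Ballots ranking Fong above Khan: 9.
Ballots ranking Khan above Fong: 2+1+5+11 = 19.
Khan wins 19–9, a margin of 10.

10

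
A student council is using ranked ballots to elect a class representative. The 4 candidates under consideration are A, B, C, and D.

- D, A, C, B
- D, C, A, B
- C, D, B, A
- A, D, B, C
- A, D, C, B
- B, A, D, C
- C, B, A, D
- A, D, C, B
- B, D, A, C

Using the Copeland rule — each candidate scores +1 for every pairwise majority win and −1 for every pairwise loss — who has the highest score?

Pairwise results:
  A vs B: A wins 5–4.
  A vs C: A wins 6–3.
  A vs D: A wins 5–4.
  B vs C: C wins 6–3.
  B vs D: D wins 6–3.
  C vs D: D wins 7–2.
Copeland scores (wins − losses):
  A: 3 − 0 = 3
  B: 0 − 3 = -3
  C: 1 − 2 = -1
  D: 2 − 1 = 1
A has the best Copeland score.

A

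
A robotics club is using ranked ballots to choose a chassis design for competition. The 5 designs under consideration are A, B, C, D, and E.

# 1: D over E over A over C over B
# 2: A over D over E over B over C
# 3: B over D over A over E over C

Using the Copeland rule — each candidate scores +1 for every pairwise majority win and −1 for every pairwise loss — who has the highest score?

Pairwise results:
  A vs B: A wins 2–1.
  A vs C: A wins 3–0.
  A vs D: D wins 2–1.
  A vs E: A wins 2–1.
  B vs C: B wins 2–1.
  B vs D: D wins 2–1.
  B vs E: E wins 2–1.
  C vs D: D wins 3–0.
  C vs E: E wins 3–0.
  D vs E: D wins 3–0.
Copeland scores (wins − losses):
  A: 3 − 1 = 2
  B: 1 − 3 = -2
  C: 0 − 4 = -4
  D: 4 − 0 = 4
  E: 2 − 2 = 0
D has the best Copeland score.

D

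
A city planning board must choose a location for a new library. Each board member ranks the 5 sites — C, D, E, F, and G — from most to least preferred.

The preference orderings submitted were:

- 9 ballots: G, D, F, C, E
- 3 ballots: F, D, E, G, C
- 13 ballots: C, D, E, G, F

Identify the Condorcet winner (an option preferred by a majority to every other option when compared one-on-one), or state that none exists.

Head-to-head results (25 voters total):
C vs D: C wins 13–12.
C vs E: C wins 22–3.
C vs F: C wins 13–12.
C vs G: C wins 13–12.
D vs E: D wins 25–0.
D vs F: D wins 22–3.
D vs G: D wins 16–9.
E vs F: E wins 13–12.
E vs G: E wins 16–9.
F vs G: G wins 22–3.
C beats each rival — D (13–12), E (22–3), F (13–12), G (13–12) — so C is the Condorcet winner.

C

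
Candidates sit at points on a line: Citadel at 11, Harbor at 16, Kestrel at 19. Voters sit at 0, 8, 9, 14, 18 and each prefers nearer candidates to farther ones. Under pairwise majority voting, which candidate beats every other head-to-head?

With single-peaked preferences on a line, the Condorcet winner is the candidate closest to the median voter.
The median voter (position 9) is closest to Citadel at 11.
Check: Citadel vs Harbor — voters closer to Citadel: 3 of 5.

Citadel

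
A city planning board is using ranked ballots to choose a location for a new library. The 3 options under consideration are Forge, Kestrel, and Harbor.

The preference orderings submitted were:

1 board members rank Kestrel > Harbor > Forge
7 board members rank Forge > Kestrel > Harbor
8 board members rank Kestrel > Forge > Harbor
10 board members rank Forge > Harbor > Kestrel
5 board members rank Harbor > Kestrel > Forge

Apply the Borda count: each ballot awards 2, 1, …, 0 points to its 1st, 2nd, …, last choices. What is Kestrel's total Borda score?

Borda scores:
  Forge: 0 + 7·2 + 8·1 + 10·2 + 5·0 = 42
  Kestrel: 2 + 7·1 + 8·2 + 10·0 + 5·1 = 30
  Harbor: 1 + 7·0 + 8·0 + 10·1 + 5·2 = 21

30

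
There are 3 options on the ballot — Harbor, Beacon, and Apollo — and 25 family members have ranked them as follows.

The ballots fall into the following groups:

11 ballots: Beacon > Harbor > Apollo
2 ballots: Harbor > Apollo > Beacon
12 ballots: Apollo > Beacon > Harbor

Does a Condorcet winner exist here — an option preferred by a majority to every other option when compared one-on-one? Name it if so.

None — there is no Condorcet winner

Head-to-head results (25 voters total):
Harbor vs Beacon: Beacon wins 23–2.
Harbor vs Apollo: Harbor wins 13–12.
Beacon vs Apollo: Apollo wins 14–11.
No candidate beats all others: Harbor beats Apollo beats Beacon beats Harbor, a majority cycle.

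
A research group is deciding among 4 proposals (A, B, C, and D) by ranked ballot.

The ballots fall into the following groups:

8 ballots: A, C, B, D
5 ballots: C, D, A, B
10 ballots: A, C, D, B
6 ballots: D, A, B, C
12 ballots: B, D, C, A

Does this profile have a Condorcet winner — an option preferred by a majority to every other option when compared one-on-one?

Head-to-head results (41 voters total):
A vs B: A wins 29–12.
A vs C: A wins 24–17.
A vs D: D wins 23–18.
B vs C: C wins 23–18.
B vs D: D wins 21–20.
C vs D: C wins 23–18.
No candidate beats all others: A beats C beats D beats A, a majority cycle.

No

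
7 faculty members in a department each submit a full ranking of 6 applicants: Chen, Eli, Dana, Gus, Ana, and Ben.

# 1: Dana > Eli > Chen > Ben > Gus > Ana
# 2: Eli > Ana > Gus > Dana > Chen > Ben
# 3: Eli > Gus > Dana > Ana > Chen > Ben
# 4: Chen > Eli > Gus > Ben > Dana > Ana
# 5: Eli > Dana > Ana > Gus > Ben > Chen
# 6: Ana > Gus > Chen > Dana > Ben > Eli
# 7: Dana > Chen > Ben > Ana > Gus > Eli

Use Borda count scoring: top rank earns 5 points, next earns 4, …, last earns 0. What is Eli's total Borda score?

23

Borda scores:
  Chen: 3 + 1 + 1 + 5 + 0 + 3 + 4 = 17
  Eli: 4 + 5 + 5 + 4 + 5 + 0 + 0 = 23
  Dana: 5 + 2 + 3 + 1 + 4 + 2 + 5 = 22
  Gus: 1 + 3 + 4 + 3 + 2 + 4 + 1 = 18
  Ana: 0 + 4 + 2 + 0 + 3 + 5 + 2 = 16
  Ben: 2 + 0 + 0 + 2 + 1 + 1 + 3 = 9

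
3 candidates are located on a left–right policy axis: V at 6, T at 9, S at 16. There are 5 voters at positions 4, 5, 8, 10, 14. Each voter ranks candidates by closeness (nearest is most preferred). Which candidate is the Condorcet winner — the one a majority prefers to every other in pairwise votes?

T

With single-peaked preferences on a line, the Condorcet winner is the candidate closest to the median voter.
The median voter (position 8) is closest to T at 9.
Check: T vs S — voters closer to T: 4 of 5.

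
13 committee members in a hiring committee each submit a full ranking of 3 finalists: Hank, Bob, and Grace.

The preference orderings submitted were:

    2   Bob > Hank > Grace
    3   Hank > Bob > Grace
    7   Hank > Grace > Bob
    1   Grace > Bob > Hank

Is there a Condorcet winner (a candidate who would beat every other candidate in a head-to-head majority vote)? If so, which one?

Head-to-head results (13 voters total):
Hank vs Bob: Hank wins 10–3.
Hank vs Grace: Hank wins 12–1.
Bob vs Grace: Grace wins 8–5.
Hank beats each rival — Bob (10–3), Grace (12–1) — so Hank is the Condorcet winner.

Hank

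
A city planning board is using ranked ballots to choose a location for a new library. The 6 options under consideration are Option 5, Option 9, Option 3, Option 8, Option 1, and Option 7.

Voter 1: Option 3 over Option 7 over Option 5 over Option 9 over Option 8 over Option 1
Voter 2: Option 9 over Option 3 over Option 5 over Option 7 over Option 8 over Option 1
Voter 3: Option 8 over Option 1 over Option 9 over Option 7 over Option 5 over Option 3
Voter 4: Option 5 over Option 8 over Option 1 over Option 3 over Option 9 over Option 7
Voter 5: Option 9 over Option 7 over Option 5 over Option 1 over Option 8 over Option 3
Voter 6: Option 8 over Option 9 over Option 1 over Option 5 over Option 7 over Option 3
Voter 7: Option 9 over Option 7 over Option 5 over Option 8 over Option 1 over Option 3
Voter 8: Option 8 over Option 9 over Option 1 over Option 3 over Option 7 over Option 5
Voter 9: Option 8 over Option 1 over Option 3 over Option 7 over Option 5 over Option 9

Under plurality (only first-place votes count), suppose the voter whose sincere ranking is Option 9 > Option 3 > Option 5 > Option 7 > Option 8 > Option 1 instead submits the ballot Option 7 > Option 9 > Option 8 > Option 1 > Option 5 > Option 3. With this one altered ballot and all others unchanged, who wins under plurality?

First-place totals with the altered ballot: Option 5 1, Option 9 2, Option 3 1, Option 8 4, Option 1 0, Option 7 1.
The winner is unchanged: still Option 8.

Option 8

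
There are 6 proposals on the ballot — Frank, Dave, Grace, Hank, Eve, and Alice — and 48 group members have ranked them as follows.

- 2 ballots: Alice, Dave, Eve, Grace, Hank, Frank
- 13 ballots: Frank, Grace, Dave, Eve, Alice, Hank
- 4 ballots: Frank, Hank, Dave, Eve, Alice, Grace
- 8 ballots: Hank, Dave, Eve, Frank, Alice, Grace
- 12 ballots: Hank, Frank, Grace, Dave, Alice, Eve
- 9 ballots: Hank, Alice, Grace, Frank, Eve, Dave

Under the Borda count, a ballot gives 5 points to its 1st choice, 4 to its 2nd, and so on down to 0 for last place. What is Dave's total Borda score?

Borda scores:
  Frank: 2·0 + 13·5 + 4·5 + 8·2 + 12·4 + 9·2 = 167
  Dave: 2·4 + 13·3 + 4·3 + 8·4 + 12·2 + 9·0 = 115
  Grace: 2·2 + 13·4 + 4·0 + 8·0 + 12·3 + 9·3 = 119
  Hank: 2·1 + 13·0 + 4·4 + 8·5 + 12·5 + 9·5 = 163
  Eve: 2·3 + 13·2 + 4·2 + 8·3 + 12·0 + 9·1 = 73
  Alice: 2·5 + 13·1 + 4·1 + 8·1 + 12·1 + 9·4 = 83

115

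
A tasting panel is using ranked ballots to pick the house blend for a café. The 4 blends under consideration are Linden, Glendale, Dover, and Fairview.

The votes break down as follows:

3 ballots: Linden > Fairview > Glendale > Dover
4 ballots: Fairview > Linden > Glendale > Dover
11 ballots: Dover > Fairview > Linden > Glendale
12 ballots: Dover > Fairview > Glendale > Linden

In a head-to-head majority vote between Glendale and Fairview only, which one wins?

Ballots ranking Glendale above Fairview: 0.
Ballots ranking Fairview above Glendale: 3+4+11+12 = 30.
Fairview wins the head-to-head, 30–0.

Fairview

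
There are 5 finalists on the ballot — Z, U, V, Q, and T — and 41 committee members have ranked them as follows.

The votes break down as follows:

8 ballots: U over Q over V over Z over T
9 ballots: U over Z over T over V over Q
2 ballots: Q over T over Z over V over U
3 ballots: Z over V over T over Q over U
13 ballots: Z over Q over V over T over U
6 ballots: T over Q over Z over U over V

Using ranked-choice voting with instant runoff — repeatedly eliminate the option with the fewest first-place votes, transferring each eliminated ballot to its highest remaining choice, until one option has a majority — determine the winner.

Round 1: U 17, Z 16, T 6, Q 2, V 0. V has the fewest and is eliminated.
Round 2: U 17, Z 16, T 6, Q 2. Q has the fewest and is eliminated.
Round 3: U 17, Z 16, T 8. T has the fewest and is eliminated.
Round 4: Z 24, U 17. Z has a majority.

Z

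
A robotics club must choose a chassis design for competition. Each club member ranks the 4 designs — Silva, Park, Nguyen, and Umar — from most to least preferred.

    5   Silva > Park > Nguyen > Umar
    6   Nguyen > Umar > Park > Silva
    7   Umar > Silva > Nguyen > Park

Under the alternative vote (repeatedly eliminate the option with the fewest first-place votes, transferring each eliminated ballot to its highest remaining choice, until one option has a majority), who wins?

Nguyen

Round 1: Umar 7, Nguyen 6, Silva 5, Park 0. Park has the fewest and is eliminated.
Round 2: Umar 7, Nguyen 6, Silva 5. Silva has the fewest and is eliminated.
Round 3: Nguyen 11, Umar 7. Nguyen has a majority.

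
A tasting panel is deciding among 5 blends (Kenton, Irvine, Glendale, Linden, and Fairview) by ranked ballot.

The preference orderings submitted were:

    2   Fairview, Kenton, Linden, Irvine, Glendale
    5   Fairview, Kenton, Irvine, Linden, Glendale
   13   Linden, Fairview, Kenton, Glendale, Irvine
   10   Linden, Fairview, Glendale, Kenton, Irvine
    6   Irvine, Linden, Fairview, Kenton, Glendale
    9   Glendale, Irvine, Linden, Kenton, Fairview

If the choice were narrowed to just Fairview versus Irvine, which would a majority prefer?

Fairview

Ballots ranking Fairview above Irvine: 2+5+13+10 = 30.
Ballots ranking Irvine above Fairview: 6+9 = 15.
Fairview wins the head-to-head, 30–15.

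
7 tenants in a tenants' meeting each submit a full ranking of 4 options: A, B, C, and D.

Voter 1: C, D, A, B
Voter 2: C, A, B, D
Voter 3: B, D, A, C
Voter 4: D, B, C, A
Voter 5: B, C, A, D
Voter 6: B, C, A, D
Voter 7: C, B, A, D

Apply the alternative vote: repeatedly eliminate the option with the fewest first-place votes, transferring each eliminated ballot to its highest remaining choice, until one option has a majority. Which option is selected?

Round 1: B 3, C 3, D 1, A 0. A has the fewest and is eliminated.
Round 2: B 3, C 3, D 1. D has the fewest and is eliminated.
Round 3: B 4, C 3. B has a majority.

B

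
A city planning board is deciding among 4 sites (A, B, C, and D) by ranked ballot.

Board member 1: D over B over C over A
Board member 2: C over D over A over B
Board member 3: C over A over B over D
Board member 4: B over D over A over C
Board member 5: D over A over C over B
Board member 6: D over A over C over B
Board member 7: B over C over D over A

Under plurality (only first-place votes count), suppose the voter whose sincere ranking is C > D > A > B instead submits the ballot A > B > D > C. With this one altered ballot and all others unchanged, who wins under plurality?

First-place totals with the altered ballot: A 1, B 2, C 1, D 3.
The winner is unchanged: still D.

D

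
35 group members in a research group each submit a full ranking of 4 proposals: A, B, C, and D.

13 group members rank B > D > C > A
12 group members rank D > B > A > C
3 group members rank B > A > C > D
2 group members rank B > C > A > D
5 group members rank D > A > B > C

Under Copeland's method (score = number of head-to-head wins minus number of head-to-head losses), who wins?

Pairwise results:
  A vs B: B wins 30–5.
  A vs C: A wins 20–15.
  A vs D: D wins 30–5.
  B vs C: B wins 35–0.
  B vs D: B wins 18–17.
  C vs D: D wins 30–5.
Copeland scores (wins − losses):
  A: 1 − 2 = -1
  B: 3 − 0 = 3
  C: 0 − 3 = -3
  D: 2 − 1 = 1
B has the best Copeland score.

B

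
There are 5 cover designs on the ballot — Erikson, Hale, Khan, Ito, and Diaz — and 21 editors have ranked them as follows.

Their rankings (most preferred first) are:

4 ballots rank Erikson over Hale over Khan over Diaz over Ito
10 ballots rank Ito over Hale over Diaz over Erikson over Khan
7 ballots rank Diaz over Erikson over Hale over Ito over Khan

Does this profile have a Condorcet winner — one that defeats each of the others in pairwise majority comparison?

No

Head-to-head results (21 voters total):
Erikson vs Hale: Erikson wins 11–10.
Erikson vs Khan: Erikson wins 21–0.
Erikson vs Ito: Erikson wins 11–10.
Erikson vs Diaz: Diaz wins 17–4.
Hale vs Khan: Hale wins 21–0.
Hale vs Ito: Hale wins 11–10.
Hale vs Diaz: Hale wins 14–7.
Khan vs Ito: Ito wins 17–4.
Khan vs Diaz: Diaz wins 17–4.
Ito vs Diaz: Diaz wins 11–10.
No candidate beats all others: Erikson beats Hale beats Diaz beats Erikson, a majority cycle.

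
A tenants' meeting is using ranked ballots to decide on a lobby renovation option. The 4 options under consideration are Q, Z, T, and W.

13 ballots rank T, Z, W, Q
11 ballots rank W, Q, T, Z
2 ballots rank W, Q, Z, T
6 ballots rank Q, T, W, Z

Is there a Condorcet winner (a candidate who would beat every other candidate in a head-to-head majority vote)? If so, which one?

No Condorcet winner

Head-to-head results (32 voters total):
Q vs Z: Q wins 19–13.
Q vs T: Q wins 19–13.
Q vs W: W wins 26–6.
Z vs T: T wins 30–2.
Z vs W: W wins 19–13.
T vs W: T wins 19–13.
No candidate beats all others: Q beats T beats W beats Q, a majority cycle.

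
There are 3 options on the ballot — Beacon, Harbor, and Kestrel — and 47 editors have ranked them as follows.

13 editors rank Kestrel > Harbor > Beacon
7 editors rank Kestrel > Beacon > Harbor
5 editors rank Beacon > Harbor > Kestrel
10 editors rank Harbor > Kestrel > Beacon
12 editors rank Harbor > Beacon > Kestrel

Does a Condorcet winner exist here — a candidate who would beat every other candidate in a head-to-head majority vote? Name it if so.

Head-to-head results (47 voters total):
Beacon vs Harbor: Harbor wins 35–12.
Beacon vs Kestrel: Kestrel wins 30–17.
Harbor vs Kestrel: Harbor wins 27–20.
Harbor beats each rival — Beacon (35–12), Kestrel (27–20) — so Harbor is the Condorcet winner.

Harbor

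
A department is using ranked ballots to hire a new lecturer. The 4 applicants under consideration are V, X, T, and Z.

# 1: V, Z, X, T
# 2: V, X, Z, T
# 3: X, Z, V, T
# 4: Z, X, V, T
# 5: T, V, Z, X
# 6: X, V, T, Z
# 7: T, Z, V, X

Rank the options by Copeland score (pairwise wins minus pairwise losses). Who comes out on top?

V

Pairwise results:
  V vs X: V wins 4–3.
  V vs T: V wins 5–2.
  V vs Z: V wins 4–3.
  X vs T: X wins 5–2.
  X vs Z: Z wins 4–3.
  T vs Z: Z wins 4–3.
Copeland scores (wins − losses):
  V: 3 − 0 = 3
  X: 1 − 2 = -1
  T: 0 − 3 = -3
  Z: 2 − 1 = 1
V has the best Copeland score.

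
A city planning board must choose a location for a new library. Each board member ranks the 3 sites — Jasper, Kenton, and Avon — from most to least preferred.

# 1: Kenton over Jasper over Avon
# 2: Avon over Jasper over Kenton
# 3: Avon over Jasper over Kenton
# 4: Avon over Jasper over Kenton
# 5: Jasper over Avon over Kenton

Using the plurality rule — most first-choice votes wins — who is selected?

Avon

First-place vote totals:
  Jasper: 1
  Kenton: 1
  Avon: 3
Avon has the most first-place votes.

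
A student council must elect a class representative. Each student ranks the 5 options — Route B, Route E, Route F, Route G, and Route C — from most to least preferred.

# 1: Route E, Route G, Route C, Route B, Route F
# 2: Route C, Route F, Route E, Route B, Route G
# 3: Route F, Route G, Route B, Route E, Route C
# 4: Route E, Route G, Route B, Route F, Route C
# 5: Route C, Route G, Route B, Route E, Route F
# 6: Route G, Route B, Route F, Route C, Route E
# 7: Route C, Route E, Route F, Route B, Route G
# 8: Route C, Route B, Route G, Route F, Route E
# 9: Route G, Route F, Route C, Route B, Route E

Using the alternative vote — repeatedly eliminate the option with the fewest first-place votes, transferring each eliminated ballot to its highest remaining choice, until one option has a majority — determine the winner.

Round 1: Route C 4, Route E 2, Route G 2, Route F 1, Route B 0. Route B has the fewest and is eliminated.
Round 2: Route C 4, Route E 2, Route G 2, Route F 1. Route F has the fewest and is eliminated.
Round 3: Route C 4, Route G 3, Route E 2. Route E has the fewest and is eliminated.
Round 4: Route G 5, Route C 4. Route G has a majority.

Route G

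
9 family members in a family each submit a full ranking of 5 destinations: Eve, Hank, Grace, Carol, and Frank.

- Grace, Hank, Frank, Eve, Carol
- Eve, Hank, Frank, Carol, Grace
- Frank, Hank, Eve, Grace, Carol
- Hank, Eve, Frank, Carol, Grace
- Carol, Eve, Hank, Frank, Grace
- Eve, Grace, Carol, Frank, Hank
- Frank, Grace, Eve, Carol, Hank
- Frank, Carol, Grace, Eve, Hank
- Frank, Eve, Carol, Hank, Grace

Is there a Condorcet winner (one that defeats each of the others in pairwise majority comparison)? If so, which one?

Frank

Head-to-head results (9 voters total):
Eve vs Hank: Eve wins 6–3.
Eve vs Grace: Eve wins 6–3.
Eve vs Carol: Eve wins 7–2.
Eve vs Frank: Frank wins 5–4.
Hank vs Grace: Hank wins 5–4.
Hank vs Carol: Carol wins 5–4.
Hank vs Frank: Frank wins 5–4.
Grace vs Carol: Carol wins 5–4.
Grace vs Frank: Frank wins 7–2.
Carol vs Frank: Frank wins 7–2.
Frank beats each rival — Eve (5–4), Hank (5–4), Grace (7–2), Carol (7–2) — so Frank is the Condorcet winner.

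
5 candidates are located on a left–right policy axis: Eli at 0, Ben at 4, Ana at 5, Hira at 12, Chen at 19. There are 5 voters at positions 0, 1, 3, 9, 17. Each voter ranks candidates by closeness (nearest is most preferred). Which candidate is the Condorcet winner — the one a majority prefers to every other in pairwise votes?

Ben

With single-peaked preferences on a line, the Condorcet winner is the candidate closest to the median voter.
The median voter (position 3) is closest to Ben at 4.
Check: Ben vs Ana — voters closer to Ben: 3 of 5.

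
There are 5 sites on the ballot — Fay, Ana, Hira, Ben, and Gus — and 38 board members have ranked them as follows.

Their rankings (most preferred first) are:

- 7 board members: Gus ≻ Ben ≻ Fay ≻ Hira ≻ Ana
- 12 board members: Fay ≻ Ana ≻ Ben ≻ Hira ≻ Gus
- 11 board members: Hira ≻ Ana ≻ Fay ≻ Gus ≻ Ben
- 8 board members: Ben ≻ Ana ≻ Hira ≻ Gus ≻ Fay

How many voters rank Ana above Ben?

23

Ballots ranking Ana above Ben: 12+11 = 23.
Ballots ranking Ben above Ana: 7+8 = 15.
So 23 of 38 voters prefer Ana to Ben.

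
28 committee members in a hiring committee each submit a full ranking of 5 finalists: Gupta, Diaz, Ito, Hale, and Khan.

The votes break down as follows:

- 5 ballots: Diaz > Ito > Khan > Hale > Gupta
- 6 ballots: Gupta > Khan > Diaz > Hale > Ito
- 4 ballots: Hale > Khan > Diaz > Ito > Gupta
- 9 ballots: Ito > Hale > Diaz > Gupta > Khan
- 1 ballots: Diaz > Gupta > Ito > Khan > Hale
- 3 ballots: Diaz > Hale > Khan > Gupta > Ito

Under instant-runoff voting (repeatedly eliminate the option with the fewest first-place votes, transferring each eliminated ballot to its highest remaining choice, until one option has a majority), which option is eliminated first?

Round 1: Diaz 9, Ito 9, Gupta 6, Hale 4, Khan 0. Khan has the fewest and is eliminated.
Round 2: Diaz 9, Ito 9, Gupta 6, Hale 4. Hale has the fewest and is eliminated.
Round 3: Diaz 13, Ito 9, Gupta 6. Gupta has the fewest and is eliminated.
Round 4: Diaz 19, Ito 9. Diaz has a majority.

Khan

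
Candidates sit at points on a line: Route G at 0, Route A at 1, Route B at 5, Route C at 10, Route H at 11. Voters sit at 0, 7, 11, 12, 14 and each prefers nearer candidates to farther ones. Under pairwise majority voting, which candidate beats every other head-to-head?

With single-peaked preferences on a line, the Condorcet winner is the candidate closest to the median voter.
The median voter (position 11) is closest to Route H at 11.
Check: Route H vs Route G — voters closer to Route H: 4 of 5.

Route H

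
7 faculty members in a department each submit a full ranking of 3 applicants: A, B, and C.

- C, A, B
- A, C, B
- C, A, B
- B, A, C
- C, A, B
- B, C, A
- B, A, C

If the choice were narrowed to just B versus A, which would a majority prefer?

A

Ballots ranking B above A: 3.
Ballots ranking A above B: 4.
A wins the head-to-head, 4–3.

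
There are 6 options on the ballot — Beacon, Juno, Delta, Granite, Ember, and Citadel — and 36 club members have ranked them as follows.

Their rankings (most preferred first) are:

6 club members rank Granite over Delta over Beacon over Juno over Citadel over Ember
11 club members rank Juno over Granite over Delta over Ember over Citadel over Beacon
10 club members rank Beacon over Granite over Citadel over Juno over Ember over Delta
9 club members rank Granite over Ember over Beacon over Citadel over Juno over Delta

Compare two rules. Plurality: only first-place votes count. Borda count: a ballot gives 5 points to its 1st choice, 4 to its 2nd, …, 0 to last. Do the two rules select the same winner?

Yes

Plurality first-place counts: Beacon 10, Juno 11, Delta 0, Granite 15, Ember 0, Citadel 0 → Granite.
Borda totals: Beacon 95, Juno 96, Delta 57, Granite 159, Ember 68, Citadel 65 → Granite.
The two rules agree on Granite.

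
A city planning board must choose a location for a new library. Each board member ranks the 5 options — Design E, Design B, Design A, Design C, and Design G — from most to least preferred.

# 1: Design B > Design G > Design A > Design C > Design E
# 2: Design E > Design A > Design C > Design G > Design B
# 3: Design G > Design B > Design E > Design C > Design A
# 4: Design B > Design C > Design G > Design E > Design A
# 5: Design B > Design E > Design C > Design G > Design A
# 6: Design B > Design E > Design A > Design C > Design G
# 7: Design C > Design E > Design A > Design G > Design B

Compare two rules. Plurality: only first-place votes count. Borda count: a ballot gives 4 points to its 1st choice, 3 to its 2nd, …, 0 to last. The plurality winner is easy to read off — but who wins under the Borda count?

Plurality first-place counts: Design E 1, Design B 4, Design A 0, Design C 1, Design G 1 → Design B.
Borda totals: Design E 16, Design B 19, Design A 9, Design C 14, Design G 12 → Design B.

Design B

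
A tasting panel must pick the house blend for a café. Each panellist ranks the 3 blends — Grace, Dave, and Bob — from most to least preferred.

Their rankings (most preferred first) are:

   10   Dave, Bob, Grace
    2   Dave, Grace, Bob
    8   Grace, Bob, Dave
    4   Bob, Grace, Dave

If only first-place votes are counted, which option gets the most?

First-place vote totals:
  Grace: 8
  Dave: 12
  Bob: 4
Dave has the most first-place votes.

Dave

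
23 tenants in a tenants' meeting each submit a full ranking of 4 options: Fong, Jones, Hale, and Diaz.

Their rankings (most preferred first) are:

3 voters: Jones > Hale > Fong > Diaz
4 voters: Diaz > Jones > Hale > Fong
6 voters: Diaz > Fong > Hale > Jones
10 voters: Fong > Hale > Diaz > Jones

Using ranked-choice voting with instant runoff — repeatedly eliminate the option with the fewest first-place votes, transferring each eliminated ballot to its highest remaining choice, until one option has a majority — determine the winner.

Fong

Round 1: Fong 10, Diaz 10, Jones 3, Hale 0. Hale has the fewest and is eliminated.
Round 2: Fong 10, Diaz 10, Jones 3. Jones has the fewest and is eliminated.
Round 3: Fong 13, Diaz 10. Fong has a majority.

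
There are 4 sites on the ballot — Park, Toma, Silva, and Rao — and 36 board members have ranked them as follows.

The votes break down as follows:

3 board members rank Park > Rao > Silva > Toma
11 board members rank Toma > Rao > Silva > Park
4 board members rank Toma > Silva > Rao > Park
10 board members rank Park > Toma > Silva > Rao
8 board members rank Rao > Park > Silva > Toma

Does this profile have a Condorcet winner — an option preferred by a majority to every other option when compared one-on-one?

No

Head-to-head results (36 voters total):
Park vs Toma: Park wins 21–15.
Park vs Silva: Park wins 21–15.
Park vs Rao: Rao wins 23–13.
Toma vs Silva: Toma wins 25–11.
Toma vs Rao: Toma wins 25–11.
Silva vs Rao: Rao wins 22–14.
No candidate beats all others: Park beats Toma beats Rao beats Park, a majority cycle.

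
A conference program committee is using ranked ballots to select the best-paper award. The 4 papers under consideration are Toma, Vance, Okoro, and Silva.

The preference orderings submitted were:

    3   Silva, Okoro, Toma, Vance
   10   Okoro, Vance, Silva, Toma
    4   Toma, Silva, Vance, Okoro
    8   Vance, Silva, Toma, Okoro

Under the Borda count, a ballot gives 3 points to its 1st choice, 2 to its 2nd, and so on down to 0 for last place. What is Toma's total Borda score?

Borda scores:
  Toma: 3·1 + 10·0 + 4·3 + 8·1 = 23
  Vance: 3·0 + 10·2 + 4·1 + 8·3 = 48
  Okoro: 3·2 + 10·3 + 4·0 + 8·0 = 36
  Silva: 3·3 + 10·1 + 4·2 + 8·2 = 43

23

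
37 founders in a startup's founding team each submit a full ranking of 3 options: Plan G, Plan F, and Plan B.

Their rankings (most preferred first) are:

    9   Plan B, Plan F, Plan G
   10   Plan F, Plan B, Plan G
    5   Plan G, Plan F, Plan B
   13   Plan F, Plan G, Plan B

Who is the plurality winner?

Plan F

First-place vote totals:
  Plan G: 5
  Plan F: 23
  Plan B: 9
Plan F has the most first-place votes.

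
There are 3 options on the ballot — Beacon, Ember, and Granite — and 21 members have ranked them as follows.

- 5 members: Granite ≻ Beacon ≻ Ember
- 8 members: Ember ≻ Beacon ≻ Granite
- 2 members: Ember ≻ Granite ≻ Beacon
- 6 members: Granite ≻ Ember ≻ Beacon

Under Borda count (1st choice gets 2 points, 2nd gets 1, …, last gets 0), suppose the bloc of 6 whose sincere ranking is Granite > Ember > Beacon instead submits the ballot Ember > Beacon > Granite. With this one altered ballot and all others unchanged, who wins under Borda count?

Borda totals with the altered ballot: Beacon 19, Ember 32, Granite 12.
The winner is unchanged: still Ember.

Ember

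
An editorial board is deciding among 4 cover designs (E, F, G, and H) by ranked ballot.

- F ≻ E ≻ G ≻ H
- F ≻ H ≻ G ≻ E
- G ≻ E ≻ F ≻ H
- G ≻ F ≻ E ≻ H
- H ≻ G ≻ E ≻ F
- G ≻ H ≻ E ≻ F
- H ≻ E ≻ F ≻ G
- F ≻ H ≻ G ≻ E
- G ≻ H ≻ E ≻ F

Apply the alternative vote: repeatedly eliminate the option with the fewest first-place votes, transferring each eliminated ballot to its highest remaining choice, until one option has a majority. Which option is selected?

Round 1: G 4, F 3, H 2, E 0. E has the fewest and is eliminated.
Round 2: G 4, F 3, H 2. H has the fewest and is eliminated.
Round 3: G 5, F 4. G has a majority.

G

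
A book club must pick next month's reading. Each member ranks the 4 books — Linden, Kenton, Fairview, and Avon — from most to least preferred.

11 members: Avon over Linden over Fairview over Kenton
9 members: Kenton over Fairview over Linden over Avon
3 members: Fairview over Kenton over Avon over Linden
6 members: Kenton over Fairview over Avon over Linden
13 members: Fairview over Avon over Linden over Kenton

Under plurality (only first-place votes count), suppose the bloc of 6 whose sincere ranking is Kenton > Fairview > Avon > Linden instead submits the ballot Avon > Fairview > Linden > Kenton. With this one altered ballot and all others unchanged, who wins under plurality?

Avon

First-place totals with the altered ballot: Linden 0, Kenton 9, Fairview 16, Avon 17.
The switch changes the winner from Fairview to Avon.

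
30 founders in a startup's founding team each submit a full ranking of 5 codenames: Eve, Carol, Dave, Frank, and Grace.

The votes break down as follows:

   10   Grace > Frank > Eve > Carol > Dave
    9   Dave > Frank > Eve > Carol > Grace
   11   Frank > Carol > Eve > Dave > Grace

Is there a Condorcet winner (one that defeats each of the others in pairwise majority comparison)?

Yes

Head-to-head results (30 voters total):
Eve vs Carol: Eve wins 19–11.
Eve vs Dave: Eve wins 21–9.
Eve vs Frank: Frank wins 30–0.
Eve vs Grace: Eve wins 20–10.
Carol vs Dave: Carol wins 21–9.
Carol vs Frank: Frank wins 30–0.
Carol vs Grace: Carol wins 20–10.
Dave vs Frank: Frank wins 21–9.
Dave vs Grace: Dave wins 20–10.
Frank vs Grace: Frank wins 20–10.
Frank beats each rival — Eve (30–0), Carol (30–0), Dave (21–9), Grace (20–10) — so Frank is the Condorcet winner.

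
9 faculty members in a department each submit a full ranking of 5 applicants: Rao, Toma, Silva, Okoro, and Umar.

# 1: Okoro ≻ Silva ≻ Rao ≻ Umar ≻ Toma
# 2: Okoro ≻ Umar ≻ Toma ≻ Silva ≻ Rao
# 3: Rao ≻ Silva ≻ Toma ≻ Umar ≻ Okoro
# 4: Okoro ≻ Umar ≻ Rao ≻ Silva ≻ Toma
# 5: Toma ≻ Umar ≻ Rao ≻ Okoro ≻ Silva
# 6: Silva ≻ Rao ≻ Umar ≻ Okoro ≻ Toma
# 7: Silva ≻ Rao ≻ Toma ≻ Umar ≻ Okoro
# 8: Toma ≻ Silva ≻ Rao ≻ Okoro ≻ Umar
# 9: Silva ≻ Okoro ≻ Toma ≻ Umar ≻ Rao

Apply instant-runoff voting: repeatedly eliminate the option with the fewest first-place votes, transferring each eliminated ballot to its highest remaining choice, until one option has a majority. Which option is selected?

Round 1: Silva 3, Okoro 3, Toma 2, Rao 1, Umar 0. Umar has the fewest and is eliminated.
Round 2: Silva 3, Okoro 3, Toma 2, Rao 1. Rao has the fewest and is eliminated.
Round 3: Silva 4, Okoro 3, Toma 2. Toma has the fewest and is eliminated.
Round 4: Silva 5, Okoro 4. Silva has a majority.

Silva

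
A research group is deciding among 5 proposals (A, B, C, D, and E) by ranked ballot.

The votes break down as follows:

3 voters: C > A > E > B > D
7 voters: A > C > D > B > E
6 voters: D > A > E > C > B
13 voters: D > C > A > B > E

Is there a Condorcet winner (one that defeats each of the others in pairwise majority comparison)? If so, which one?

Head-to-head results (29 voters total):
A vs B: A wins 29–0.
A vs C: C wins 16–13.
A vs D: D wins 19–10.
A vs E: A wins 29–0.
B vs C: C wins 29–0.
B vs D: D wins 26–3.
B vs E: B wins 20–9.
C vs D: D wins 19–10.
C vs E: C wins 23–6.
D vs E: D wins 26–3.
D beats each rival — A (19–10), B (26–3), C (19–10), E (26–3) — so D is the Condorcet winner.

D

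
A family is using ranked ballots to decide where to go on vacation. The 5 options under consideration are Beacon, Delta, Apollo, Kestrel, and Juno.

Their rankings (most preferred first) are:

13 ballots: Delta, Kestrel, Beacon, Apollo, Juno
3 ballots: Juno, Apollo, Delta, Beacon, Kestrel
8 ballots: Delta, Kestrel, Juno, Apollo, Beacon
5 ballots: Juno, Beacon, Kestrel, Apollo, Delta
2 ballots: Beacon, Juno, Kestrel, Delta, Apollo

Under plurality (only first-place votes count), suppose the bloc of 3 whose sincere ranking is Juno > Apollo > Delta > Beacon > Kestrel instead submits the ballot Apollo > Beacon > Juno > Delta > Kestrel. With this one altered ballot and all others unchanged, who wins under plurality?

Delta

First-place totals with the altered ballot: Beacon 2, Delta 21, Apollo 3, Kestrel 0, Juno 5.
The winner is unchanged: still Delta.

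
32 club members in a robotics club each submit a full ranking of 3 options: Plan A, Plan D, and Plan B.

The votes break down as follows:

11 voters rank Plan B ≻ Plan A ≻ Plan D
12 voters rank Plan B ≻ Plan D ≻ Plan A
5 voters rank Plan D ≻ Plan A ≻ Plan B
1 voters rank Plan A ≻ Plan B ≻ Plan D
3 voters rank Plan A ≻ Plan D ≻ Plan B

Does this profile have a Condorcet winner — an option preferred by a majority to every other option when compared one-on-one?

Head-to-head results (32 voters total):
Plan A vs Plan D: Plan D wins 17–15.
Plan A vs Plan B: Plan B wins 23–9.
Plan D vs Plan B: Plan B wins 24–8.
Plan B beats each rival — Plan A (23–9), Plan D (24–8) — so Plan B is the Condorcet winner.

Yes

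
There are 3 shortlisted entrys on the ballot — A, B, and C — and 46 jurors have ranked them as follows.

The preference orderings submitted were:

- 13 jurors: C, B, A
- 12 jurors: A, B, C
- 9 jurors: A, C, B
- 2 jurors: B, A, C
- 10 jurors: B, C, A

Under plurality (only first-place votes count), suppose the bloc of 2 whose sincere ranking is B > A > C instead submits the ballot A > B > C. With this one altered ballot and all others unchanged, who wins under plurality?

First-place totals with the altered ballot: A 23, B 10, C 13.
The winner is unchanged: still A.

A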